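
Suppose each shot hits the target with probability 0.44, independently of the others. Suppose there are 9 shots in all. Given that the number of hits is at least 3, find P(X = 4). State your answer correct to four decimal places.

X ~ Binomial(9, 0.44). Want P(X=4 | X≥3) = P(X=4) / P(X≥3).
P(X=4) = C(9,4)·0.44^4·0.56^5 = 0.260089
P(X≥3) = 1 − 0.005416 − 0.038300 − 0.120372 = 0.835912
Ratio = 0.260089 / 0.835912 = 0.311144

0.3111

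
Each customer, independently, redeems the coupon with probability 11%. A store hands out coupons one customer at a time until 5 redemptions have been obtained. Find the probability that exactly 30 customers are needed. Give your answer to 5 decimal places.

Y = trial on which the fifth success occurs; negative binomial, r=5, p=0.11.
P(Y=30) = C(29,4) · p^5 · (1−p)^25
= 23751 · 1.6105e-05 · 0.054294 = 0.0207680

0.02077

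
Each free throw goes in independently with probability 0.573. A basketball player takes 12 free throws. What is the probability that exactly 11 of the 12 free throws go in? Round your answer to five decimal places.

0.01120

X ~ Binomial(n=12, p=0.573).
P(X=11) = C(12,11) · p^11 · (1−p)^1
= 12 · 0.0021863 · 0.427 = 0.0112024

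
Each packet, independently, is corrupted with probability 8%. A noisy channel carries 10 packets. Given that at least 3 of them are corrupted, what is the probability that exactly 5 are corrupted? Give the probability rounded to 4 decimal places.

0.0136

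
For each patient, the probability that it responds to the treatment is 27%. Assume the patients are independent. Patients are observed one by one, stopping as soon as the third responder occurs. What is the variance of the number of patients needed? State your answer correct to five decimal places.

30.04115

Y = total patients until the third success; negative binomial with r=3, p=0.27.
Var(Y) = r(1−p)/p² = 3·0.73 / 0.27² = 30.0411523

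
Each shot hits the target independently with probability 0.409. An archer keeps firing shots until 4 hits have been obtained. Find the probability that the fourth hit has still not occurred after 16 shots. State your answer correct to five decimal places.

Needing more than 16 shots ⇔ fewer than 4 successes in the first 16. With X ~ Binomial(16, 0.409), P(Y > 16) = P(X ≤ 3).
  k=0: C(16,0)·0.409^0·0.591^16 = 0.0002215
  k=1: C(16,1)·0.409^1·0.591^15 = 0.0024528
  k=2: C(16,2)·0.409^2·0.591^14 = 0.0127307
  k=3: C(16,3)·0.409^3·0.591^13 = 0.0411145
P(X ≤ 3) = 0.0565195

0.05652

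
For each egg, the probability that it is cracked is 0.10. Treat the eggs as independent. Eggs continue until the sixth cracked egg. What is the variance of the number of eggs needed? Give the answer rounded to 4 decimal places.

Y = total eggs until the sixth success; negative binomial with r=6, p=0.10.
Var(Y) = r(1−p)/p² = 6·0.90 / 0.10² = 540.000000

540.0000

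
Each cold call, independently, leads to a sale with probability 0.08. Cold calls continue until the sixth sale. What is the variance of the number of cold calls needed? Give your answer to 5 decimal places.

Y = total cold calls until the sixth success; negative binomial with r=6, p=0.08.
Var(Y) = r(1−p)/p² = 6·0.92 / 0.08² = 862.5000000

862.50000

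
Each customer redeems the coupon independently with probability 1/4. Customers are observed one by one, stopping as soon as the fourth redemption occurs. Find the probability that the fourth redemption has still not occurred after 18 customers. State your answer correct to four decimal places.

0.3057

Needing more than 18 customers ⇔ fewer than 4 successes in the first 18. With X ~ Binomial(18, 0.25), P(Y > 18) = P(X ≤ 3).
  k=0: C(18,0)·0.25^0·0.75^18 = 0.005638
  k=1: C(18,1)·0.25^1·0.75^17 = 0.033826
  k=2: C(18,2)·0.25^2·0.75^16 = 0.095841
  k=3: C(18,3)·0.25^3·0.75^15 = 0.170384
P(X ≤ 3) = 0.305689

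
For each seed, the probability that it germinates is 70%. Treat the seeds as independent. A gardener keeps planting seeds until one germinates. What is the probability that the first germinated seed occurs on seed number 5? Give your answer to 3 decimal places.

Geometric (trials to first success), p = 0.70.
P(Y = 5) = (1−p)^4 · p = 0.0081 · 0.70 = 0.00567

0.006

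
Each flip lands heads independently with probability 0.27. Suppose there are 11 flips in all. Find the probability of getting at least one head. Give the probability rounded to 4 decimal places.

0.9686

P(at least one) = 1 − P(none) = 1 − (1 − 0.27)^11
= 1 − 0.031373 = 0.968627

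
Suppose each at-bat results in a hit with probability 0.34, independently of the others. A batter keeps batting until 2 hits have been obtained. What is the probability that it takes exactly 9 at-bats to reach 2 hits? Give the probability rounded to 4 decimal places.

Y = trial on which the second success occurs; negative binomial, r=2, p=0.34.
P(Y=9) = C(8,1) · p^2 · (1−p)^7
= 8 · 0.1156 · 0.054552 = 0.050449

0.0504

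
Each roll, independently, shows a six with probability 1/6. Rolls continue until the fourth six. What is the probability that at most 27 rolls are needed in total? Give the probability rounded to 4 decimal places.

0.6809

Finishing within 27 rolls ⇔ at least 4 successes in the first 27. With X ~ Binomial(27, 0.166667), P(Y ≤ 27) = 1 − P(X ≤ 3).
  k=0: C(27,0)·0.166667^0·0.833333^27 = 0.007280
  k=1: C(27,1)·0.166667^1·0.833333^26 = 0.039310
  k=2: C(27,2)·0.166667^2·0.833333^25 = 0.102205
  k=3: C(27,3)·0.166667^3·0.833333^24 = 0.170342
1 − 0.319137 = 0.680863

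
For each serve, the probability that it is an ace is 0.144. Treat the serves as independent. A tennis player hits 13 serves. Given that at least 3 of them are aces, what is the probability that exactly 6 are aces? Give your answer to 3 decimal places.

0.018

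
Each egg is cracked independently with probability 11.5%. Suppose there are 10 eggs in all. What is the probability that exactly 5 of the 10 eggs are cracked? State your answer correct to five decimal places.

0.00275

X ~ Binomial(n=10, p=0.115).
P(X=5) = C(10,5) · p^5 · (1−p)^5
= 252 · 2.0114e-05 · 0.5429 = 0.0027517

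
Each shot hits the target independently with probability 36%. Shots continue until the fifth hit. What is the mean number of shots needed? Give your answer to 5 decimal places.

13.88889

Y = total shots until the fifth success; negative binomial with r=5, p=0.36.
E[Y] = r / p = 5 / 0.36 = 13.8888889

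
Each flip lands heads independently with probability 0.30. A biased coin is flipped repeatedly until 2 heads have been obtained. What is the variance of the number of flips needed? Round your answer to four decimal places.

15.5556

Y = total flips until the second success; negative binomial with r=2, p=0.30.
Var(Y) = r(1−p)/p² = 2·0.70 / 0.30² = 15.555556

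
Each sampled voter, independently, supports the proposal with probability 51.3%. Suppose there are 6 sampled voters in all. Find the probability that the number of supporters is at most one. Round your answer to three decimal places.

0.098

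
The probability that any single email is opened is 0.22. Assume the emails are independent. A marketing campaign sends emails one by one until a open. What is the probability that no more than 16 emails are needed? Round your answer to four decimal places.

Y = number of emails to the first success; geometric, p = 0.22.
P(Y ≤ 16) = 1 − (1−p)^16 = 1 − 0.018772 = 0.981228

0.9812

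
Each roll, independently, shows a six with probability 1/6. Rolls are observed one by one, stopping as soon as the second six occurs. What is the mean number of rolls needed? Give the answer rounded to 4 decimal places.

Y = total rolls until the second success; negative binomial with r=2, p=0.166667.
E[Y] = r / p = 2 / 0.166667 = 12.000000

12.0000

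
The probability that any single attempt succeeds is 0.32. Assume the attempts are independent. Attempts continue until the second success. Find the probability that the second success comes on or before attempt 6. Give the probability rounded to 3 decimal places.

0.622

Finishing within 6 attempts ⇔ at least 2 successes in the first 6. With X ~ Binomial(6, 0.32), P(Y ≤ 6) = 1 − P(X ≤ 1).
  k=0: C(6,0)·0.32^0·0.68^6 = 0.09887
  k=1: C(6,1)·0.32^1·0.68^5 = 0.27916
1 − 0.37802 = 0.62198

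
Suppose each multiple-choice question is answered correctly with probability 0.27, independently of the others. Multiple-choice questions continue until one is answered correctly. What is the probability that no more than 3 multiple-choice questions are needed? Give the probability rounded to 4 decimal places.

Y = number of multiple-choice questions to the first success; geometric, p = 0.27.
P(Y ≤ 3) = 1 − (1−p)^3 = 1 − 0.389017 = 0.610983

0.6110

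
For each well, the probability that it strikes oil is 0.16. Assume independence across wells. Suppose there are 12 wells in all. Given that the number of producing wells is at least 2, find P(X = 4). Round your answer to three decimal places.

0.135

X ~ Binomial(12, 0.16). Want P(X=4 | X≥2) = P(X=4) / P(X≥2).
P(X=4) = C(12,4)·0.16^4·0.84^8 = 0.08041
P(X≥2) = 1 − 0.12341 − 0.28208 = 0.59451
Ratio = 0.08041 / 0.59451 = 0.13526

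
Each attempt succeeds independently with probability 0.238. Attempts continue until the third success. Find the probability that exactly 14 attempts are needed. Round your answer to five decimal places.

Y = trial on which the third success occurs; negative binomial, r=3, p=0.238.
P(Y=14) = C(13,2) · p^3 · (1−p)^11
= 78 · 0.013481 · 0.050293 = 0.0528847

0.05288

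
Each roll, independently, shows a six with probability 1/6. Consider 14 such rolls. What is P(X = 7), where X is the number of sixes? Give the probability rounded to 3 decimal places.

X ~ Binomial(n=14, p=0.166667).
P(X=7) = C(14,7) · p^7 · (1−p)^7
= 3432 · 3.5722e-06 · 0.27908 = 0.00342

0.003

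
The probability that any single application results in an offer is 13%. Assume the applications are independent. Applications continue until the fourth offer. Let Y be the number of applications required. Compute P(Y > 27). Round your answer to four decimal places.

Needing more than 27 applications ⇔ fewer than 4 successes in the first 27. With X ~ Binomial(27, 0.13), P(Y > 27) = P(X ≤ 3).
  k=0: C(27,0)·0.13^0·0.87^27 = 0.023282
  k=1: C(27,1)·0.13^1·0.87^26 = 0.093931
  k=2: C(27,2)·0.13^2·0.87^25 = 0.182463
  k=3: C(27,3)·0.13^3·0.87^24 = 0.227205
P(X ≤ 3) = 0.526881

0.5269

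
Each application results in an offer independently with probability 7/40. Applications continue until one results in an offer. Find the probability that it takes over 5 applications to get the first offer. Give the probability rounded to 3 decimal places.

0.382

Y = number of applications to the first success; geometric, p = 0.175.
P(Y > 5) = P(first 5 all fail) = (1−p)^5 = 0.38218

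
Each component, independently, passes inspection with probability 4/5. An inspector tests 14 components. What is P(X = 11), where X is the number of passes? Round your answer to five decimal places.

0.25014

X ~ Binomial(n=14, p=0.80).
P(X=11) = C(14,11) · p^11 · (1−p)^3
= 364 · 0.085899 · 0.008 = 0.2501389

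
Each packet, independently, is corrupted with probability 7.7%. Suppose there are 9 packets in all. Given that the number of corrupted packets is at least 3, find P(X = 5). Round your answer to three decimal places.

X ~ Binomial(9, 0.077). Want P(X=5 | X≥3) = P(X=5) / P(X≥3).
P(X=5) = C(9,5)·0.077^5·0.923^4 = 0.00025
P(X≥3) = 1 − 0.48620 − 0.36505 − 0.12181 = 0.02694
Ratio = 0.00025 / 0.02694 = 0.00919

0.009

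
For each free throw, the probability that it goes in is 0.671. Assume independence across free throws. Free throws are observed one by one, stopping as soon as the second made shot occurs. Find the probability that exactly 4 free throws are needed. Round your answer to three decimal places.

Y = trial on which the second success occurs; negative binomial, r=2, p=0.671.
P(Y=4) = C(3,1) · p^2 · (1−p)^2
= 3 · 0.45024 · 0.10824 = 0.14620

0.146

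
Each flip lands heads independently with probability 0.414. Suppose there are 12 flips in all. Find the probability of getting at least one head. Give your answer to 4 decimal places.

P(at least one) = 1 − P(none) = 1 − (1 − 0.414)^12
= 1 − 0.001640 = 0.998360

0.9984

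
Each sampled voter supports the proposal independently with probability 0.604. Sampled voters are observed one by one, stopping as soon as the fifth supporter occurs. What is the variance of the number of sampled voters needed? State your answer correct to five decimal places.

Y = total sampled voters until the fifth success; negative binomial with r=5, p=0.604.
Var(Y) = r(1−p)/p² = 5·0.396 / 0.604² = 5.4273935

5.42739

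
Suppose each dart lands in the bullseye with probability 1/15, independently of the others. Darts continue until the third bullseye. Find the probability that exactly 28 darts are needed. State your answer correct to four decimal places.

Y = trial on which the third success occurs; negative binomial, r=3, p=0.066667.
P(Y=28) = C(27,2) · p^3 · (1−p)^25
= 351 · 0.0002963 · 0.1782 = 0.018533

0.0185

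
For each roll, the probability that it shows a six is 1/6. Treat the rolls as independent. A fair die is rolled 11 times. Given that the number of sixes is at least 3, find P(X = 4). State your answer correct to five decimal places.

0.26009

X ~ Binomial(11, 0.166667). Want P(X=4 | X≥3) = P(X=4) / P(X≥3).
P(X=4) = C(11,4)·0.166667^4·0.833333^7 = 0.0710625
P(X≥3) = 1 − 0.1345880 − 0.2960936 − 0.2960936 = 0.2732249
Ratio = 0.0710625 / 0.2732249 = 0.2600878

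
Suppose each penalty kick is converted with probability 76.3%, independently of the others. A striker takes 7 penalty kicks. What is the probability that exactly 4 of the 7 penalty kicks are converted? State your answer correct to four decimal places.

0.1579

X ~ Binomial(n=7, p=0.763).
P(X=4) = C(7,4) · p^4 · (1−p)^3
= 35 · 0.33892 · 0.013312 = 0.157911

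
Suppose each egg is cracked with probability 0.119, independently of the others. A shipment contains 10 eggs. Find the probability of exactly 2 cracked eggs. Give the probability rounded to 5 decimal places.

X ~ Binomial(n=10, p=0.119).
P(X=2) = C(10,2) · p^2 · (1−p)^8
= 45 · 0.014161 · 0.36292 = 0.2312670

0.23127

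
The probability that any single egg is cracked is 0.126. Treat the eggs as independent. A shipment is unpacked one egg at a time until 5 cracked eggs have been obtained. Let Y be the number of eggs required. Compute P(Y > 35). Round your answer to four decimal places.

Needing more than 35 eggs ⇔ fewer than 5 successes in the first 35. With X ~ Binomial(35, 0.126), P(Y > 35) = P(X ≤ 4).
  k=0: C(35,0)·0.126^0·0.874^35 = 0.008972
  k=1: C(35,1)·0.126^1·0.874^34 = 0.045272
  k=2: C(35,2)·0.126^2·0.874^33 = 0.110952
  k=3: C(35,3)·0.126^3·0.874^32 = 0.175949
  k=4: C(35,4)·0.126^4·0.874^31 = 0.202925
P(X ≤ 4) = 0.544070

0.5441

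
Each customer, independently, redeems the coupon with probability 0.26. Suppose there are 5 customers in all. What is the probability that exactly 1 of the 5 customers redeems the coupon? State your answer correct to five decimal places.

0.38983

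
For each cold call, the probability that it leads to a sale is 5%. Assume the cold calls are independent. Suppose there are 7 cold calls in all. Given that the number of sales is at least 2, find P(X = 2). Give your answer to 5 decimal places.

0.91534

X ~ Binomial(7, 0.05). Want P(X=2 | X≥2) = P(X=2) / P(X≥2).
P(X=2) = C(7,2)·0.05^2·0.95^5 = 0.0406235
P(X≥2) = 1 − 0.6983373 − 0.2572822 = 0.0443805
Ratio = 0.0406235 / 0.0443805 = 0.9153448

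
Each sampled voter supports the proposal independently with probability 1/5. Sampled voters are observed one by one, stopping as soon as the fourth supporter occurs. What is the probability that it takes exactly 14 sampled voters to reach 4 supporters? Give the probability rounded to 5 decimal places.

Y = trial on which the fourth success occurs; negative binomial, r=4, p=0.20.
P(Y=14) = C(13,3) · p^4 · (1−p)^10
= 286 · 0.0016 · 0.10737 = 0.0491344

0.04913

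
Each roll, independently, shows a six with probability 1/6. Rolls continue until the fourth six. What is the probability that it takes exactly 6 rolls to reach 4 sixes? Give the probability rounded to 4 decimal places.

Y = trial on which the fourth success occurs; negative binomial, r=4, p=0.166667.
P(Y=6) = C(5,3) · p^4 · (1−p)^2
= 10 · 0.0007716 · 0.69444 = 0.005358

0.0054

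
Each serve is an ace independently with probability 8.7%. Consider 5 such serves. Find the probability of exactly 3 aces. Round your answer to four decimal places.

X ~ Binomial(n=5, p=0.087).
P(X=3) = C(5,3) · p^3 · (1−p)^2
= 10 · 0.0006585 · 0.83357 = 0.005489

0.0055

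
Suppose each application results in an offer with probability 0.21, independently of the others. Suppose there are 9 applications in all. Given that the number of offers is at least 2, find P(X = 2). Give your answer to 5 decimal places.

X ~ Binomial(9, 0.21). Want P(X=2 | X≥2) = P(X=2) / P(X≥2).
P(X=2) = C(9,2)·0.21^2·0.79^7 = 0.3048813
P(X≥2) = 1 − 0.1198516 − 0.2867336 = 0.5934148
Ratio = 0.3048813 / 0.5934148 = 0.5137742

0.51377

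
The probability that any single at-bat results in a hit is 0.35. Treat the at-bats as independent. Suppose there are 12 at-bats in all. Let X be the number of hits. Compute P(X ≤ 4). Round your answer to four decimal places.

X ~ Binomial(12, 0.35); P(X ≤ 4) = Σ C(12,k) p^k (1−p)^(12−k) over k:
  k=0: C(12,0)·0.35^0·0.65^12 = 0.005688
  k=1: C(12,1)·0.35^1·0.65^11 = 0.036753
  k=2: C(12,2)·0.35^2·0.65^10 = 0.108846
  k=3: C(12,3)·0.35^3·0.65^9 = 0.195365
  k=4: C(12,4)·0.35^4·0.65^8 = 0.236692
Total = 0.583345

0.5833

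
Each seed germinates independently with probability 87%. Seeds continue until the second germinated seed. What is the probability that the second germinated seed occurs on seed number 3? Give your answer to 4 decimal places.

0.1968

Y = trial on which the second success occurs; negative binomial, r=2, p=0.87.
P(Y=3) = C(2,1) · p^2 · (1−p)^1
= 2 · 0.7569 · 0.13 = 0.196794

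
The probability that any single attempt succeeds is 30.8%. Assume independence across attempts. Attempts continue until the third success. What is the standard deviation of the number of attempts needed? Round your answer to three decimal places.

Y = total attempts until the third success; negative binomial with r=3, p=0.308.
SD(Y) = √[r(1−p)/p²] = √(21.88396) = 4.67803

4.678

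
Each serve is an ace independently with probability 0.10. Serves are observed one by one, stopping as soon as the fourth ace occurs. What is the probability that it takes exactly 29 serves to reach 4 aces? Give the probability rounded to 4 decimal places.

0.0235

Y = trial on which the fourth success occurs; negative binomial, r=4, p=0.10.
P(Y=29) = C(28,3) · p^4 · (1−p)^25
= 3276 · 0.0001 · 0.07179 = 0.023518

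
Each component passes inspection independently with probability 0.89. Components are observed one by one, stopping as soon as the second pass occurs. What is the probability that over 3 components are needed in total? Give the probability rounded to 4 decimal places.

Needing more than 3 components ⇔ fewer than 2 successes in the first 3. With X ~ Binomial(3, 0.89), P(Y > 3) = P(X ≤ 1).
  k=0: C(3,0)·0.89^0·0.11^3 = 0.001331
  k=1: C(3,1)·0.89^1·0.11^2 = 0.032307
P(X ≤ 1) = 0.033638

0.0336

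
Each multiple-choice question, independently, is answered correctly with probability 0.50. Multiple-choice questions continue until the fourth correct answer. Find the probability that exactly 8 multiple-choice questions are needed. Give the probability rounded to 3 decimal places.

0.137

Y = trial on which the fourth success occurs; negative binomial, r=4, p=0.50.
P(Y=8) = C(7,3) · p^4 · (1−p)^4
= 35 · 0.0625 · 0.0625 = 0.13672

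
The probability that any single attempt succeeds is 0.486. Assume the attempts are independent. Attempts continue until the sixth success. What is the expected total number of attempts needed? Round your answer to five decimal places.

Y = total attempts until the sixth success; negative binomial with r=6, p=0.486.
E[Y] = r / p = 6 / 0.486 = 12.3456790

12.34568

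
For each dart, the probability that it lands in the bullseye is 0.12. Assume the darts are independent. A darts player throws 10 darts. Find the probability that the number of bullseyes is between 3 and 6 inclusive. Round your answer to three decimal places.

X ~ Binomial(10, 0.12); P(3 ≤ X ≤ 6) = Σ C(10,k) p^k (1−p)^(10−k) over k:
  k=3: C(10,3)·0.12^3·0.88^7 = 0.08474
  k=4: C(10,4)·0.12^4·0.88^6 = 0.02022
  k=5: C(10,5)·0.12^5·0.88^5 = 0.00331
  k=6: C(10,6)·0.12^6·0.88^4 = 0.00038
Total = 0.10865

0.109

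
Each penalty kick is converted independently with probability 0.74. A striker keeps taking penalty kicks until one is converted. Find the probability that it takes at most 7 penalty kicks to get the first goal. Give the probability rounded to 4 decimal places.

Y = number of penalty kicks to the first success; geometric, p = 0.74.
P(Y ≤ 7) = 1 − (1−p)^7 = 1 − 0.000080 = 0.999920

0.9999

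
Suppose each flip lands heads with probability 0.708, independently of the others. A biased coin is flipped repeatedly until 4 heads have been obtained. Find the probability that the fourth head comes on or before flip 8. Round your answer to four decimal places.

0.9480

Finishing within 8 flips ⇔ at least 4 successes in the first 8. With X ~ Binomial(8, 0.708), P(Y ≤ 8) = 1 − P(X ≤ 3).
  k=0: C(8,0)·0.708^0·0.292^8 = 0.000053
  k=1: C(8,1)·0.708^1·0.292^7 = 0.001025
  k=2: C(8,2)·0.708^2·0.292^6 = 0.008700
  k=3: C(8,3)·0.708^3·0.292^5 = 0.042189
1 − 0.051967 = 0.948033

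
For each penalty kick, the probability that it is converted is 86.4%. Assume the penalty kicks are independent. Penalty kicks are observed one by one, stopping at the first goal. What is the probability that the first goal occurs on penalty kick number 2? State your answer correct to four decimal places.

0.1175

Geometric (trials to first success), p = 0.864.
P(Y = 2) = (1−p)^1 · p = 0.136 · 0.864 = 0.117504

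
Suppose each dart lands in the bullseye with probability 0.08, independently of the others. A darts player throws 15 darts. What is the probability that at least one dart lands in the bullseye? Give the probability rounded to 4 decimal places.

0.7137

P(at least one) = 1 − P(none) = 1 − (1 − 0.08)^15
= 1 − 0.286297 = 0.713703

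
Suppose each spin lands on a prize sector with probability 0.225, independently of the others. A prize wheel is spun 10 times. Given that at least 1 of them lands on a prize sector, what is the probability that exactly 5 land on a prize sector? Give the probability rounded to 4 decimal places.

0.0441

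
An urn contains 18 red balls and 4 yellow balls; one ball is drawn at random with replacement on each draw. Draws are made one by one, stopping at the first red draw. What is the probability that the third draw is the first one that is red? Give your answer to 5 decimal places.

0.02705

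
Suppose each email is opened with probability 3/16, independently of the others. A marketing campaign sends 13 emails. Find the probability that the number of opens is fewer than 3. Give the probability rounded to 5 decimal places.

0.54836

X ~ Binomial(13, 0.1875); P(X ≤ 2) = Σ C(13,k) p^k (1−p)^(13−k) over k:
  k=0: C(13,0)·0.1875^0·0.8125^13 = 0.0672518
  k=1: C(13,1)·0.1875^1·0.8125^12 = 0.2017554
  k=2: C(13,2)·0.1875^2·0.8125^11 = 0.2793536
Total = 0.5483607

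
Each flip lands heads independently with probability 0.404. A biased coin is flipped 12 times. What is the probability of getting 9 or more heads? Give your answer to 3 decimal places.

0.016

X ~ Binomial(12, 0.404); P(X ≥ 9) = Σ C(12,k) p^k (1−p)^(12−k) over k:
  k=9: C(12,9)·0.404^9·0.596^3 = 0.01335
  k=10: C(12,10)·0.404^10·0.596^2 = 0.00272
  k=11: C(12,11)·0.404^11·0.596^1 = 0.00033
  k=12: C(12,12)·0.404^12·0.596^0 = 0.00002
Total = 0.01642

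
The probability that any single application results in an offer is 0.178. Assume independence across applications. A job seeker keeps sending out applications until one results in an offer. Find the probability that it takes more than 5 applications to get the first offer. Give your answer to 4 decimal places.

Y = number of applications to the first success; geometric, p = 0.178.
P(Y > 5) = P(first 5 all fail) = (1−p)^5 = 0.375283

0.3753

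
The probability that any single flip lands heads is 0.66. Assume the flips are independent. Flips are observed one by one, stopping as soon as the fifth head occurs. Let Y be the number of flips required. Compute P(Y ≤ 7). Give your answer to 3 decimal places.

0.555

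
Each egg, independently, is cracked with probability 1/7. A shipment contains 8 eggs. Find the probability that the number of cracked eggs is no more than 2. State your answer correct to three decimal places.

0.906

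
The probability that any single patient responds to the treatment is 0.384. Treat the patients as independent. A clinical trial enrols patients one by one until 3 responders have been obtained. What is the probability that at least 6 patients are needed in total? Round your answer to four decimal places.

Needing more than 5 patients ⇔ fewer than 3 successes in the first 5. With X ~ Binomial(5, 0.384), P(Y > 5) = P(X ≤ 2).
  k=0: C(5,0)·0.384^0·0.616^5 = 0.088696
  k=1: C(5,1)·0.384^1·0.616^4 = 0.276455
  k=2: C(5,2)·0.384^2·0.616^3 = 0.344671
P(X ≤ 2) = 0.709822

0.7098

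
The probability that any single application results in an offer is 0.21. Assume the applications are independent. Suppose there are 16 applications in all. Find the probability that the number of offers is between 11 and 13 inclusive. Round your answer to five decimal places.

0.00005

X ~ Binomial(16, 0.21); P(11 ≤ X ≤ 13) = Σ C(16,k) p^k (1−p)^(16−k) over k:
  k=11: C(16,11)·0.21^11·0.79^5 = 0.0000471
  k=12: C(16,12)·0.21^12·0.79^4 = 0.0000052
  k=13: C(16,13)·0.21^13·0.79^3 = 0.0000004
Total = 0.0000527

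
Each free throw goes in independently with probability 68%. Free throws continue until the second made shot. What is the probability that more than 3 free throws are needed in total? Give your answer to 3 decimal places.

Needing more than 3 free throws ⇔ fewer than 2 successes in the first 3. With X ~ Binomial(3, 0.68), P(Y > 3) = P(X ≤ 1).
  k=0: C(3,0)·0.68^0·0.32^3 = 0.03277
  k=1: C(3,1)·0.68^1·0.32^2 = 0.20890
P(X ≤ 1) = 0.24166

0.242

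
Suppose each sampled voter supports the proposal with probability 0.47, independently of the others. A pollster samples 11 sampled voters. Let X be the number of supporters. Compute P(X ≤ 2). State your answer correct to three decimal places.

0.050

X ~ Binomial(11, 0.47); P(X ≤ 2) = Σ C(11,k) p^k (1−p)^(11−k) over k:
  k=0: C(11,0)·0.47^0·0.53^11 = 0.00093
  k=1: C(11,1)·0.47^1·0.53^10 = 0.00904
  k=2: C(11,2)·0.47^2·0.53^9 = 0.04009
Total = 0.05006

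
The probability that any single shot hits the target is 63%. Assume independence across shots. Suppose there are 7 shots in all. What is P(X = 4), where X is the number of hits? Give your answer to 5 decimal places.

0.27928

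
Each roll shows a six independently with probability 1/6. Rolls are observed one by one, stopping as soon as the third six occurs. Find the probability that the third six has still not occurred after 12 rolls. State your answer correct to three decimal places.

Needing more than 12 rolls ⇔ fewer than 3 successes in the first 12. With X ~ Binomial(12, 0.166667), P(Y > 12) = P(X ≤ 2).
  k=0: C(12,0)·0.166667^0·0.833333^12 = 0.11216
  k=1: C(12,1)·0.166667^1·0.833333^11 = 0.26918
  k=2: C(12,2)·0.166667^2·0.833333^10 = 0.29609
P(X ≤ 2) = 0.67743

0.677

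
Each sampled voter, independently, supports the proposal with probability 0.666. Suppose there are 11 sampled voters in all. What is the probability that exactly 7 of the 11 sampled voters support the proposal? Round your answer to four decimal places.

X ~ Binomial(n=11, p=0.666).
P(X=7) = C(11,7) · p^7 · (1−p)^4
= 330 · 0.058119 · 0.012445 = 0.238682

0.2387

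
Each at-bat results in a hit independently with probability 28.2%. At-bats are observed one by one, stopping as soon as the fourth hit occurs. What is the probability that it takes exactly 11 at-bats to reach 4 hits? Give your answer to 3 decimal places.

0.075

Y = trial on which the fourth success occurs; negative binomial, r=4, p=0.282.
P(Y=11) = C(10,3) · p^4 · (1−p)^7
= 120 · 0.0063241 · 0.098372 = 0.07465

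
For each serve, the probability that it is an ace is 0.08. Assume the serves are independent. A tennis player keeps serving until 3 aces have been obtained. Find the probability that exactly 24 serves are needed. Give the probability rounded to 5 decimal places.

0.02249

Y = trial on which the third success occurs; negative binomial, r=3, p=0.08.
P(Y=24) = C(23,2) · p^3 · (1−p)^21
= 253 · 0.000512 · 0.1736 = 0.0224872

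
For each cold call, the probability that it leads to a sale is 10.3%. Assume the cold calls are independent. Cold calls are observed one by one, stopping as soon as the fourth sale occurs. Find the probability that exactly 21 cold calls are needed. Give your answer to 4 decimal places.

Y = trial on which the fourth success occurs; negative binomial, r=4, p=0.103.
P(Y=21) = C(20,3) · p^4 · (1−p)^17
= 1140 · 0.00011255 · 0.15757 = 0.020217

0.0202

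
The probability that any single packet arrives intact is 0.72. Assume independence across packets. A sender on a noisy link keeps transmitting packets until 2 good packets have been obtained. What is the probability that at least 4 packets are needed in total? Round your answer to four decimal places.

Needing more than 3 packets ⇔ fewer than 2 successes in the first 3. With X ~ Binomial(3, 0.72), P(Y > 3) = P(X ≤ 1).
  k=0: C(3,0)·0.72^0·0.28^3 = 0.021952
  k=1: C(3,1)·0.72^1·0.28^2 = 0.169344
P(X ≤ 1) = 0.191296

0.1913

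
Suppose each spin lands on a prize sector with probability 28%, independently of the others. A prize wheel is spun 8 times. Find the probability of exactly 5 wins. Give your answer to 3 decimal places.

X ~ Binomial(n=8, p=0.28).
P(X=5) = C(8,5) · p^5 · (1−p)^3
= 56 · 0.001721 · 0.37325 = 0.03597

0.036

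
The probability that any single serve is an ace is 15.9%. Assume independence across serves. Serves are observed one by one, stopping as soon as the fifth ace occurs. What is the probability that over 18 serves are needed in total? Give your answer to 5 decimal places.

Needing more than 18 serves ⇔ fewer than 5 successes in the first 18. With X ~ Binomial(18, 0.159), P(Y > 18) = P(X ≤ 4).
  k=0: C(18,0)·0.159^0·0.841^18 = 0.0442923
  k=1: C(18,1)·0.159^1·0.841^17 = 0.1507306
  k=2: C(18,2)·0.159^2·0.841^16 = 0.2422265
  k=3: C(18,3)·0.159^3·0.841^15 = 0.2442426
  k=4: C(18,4)·0.159^4·0.841^14 = 0.1731625
P(X ≤ 4) = 0.8546545

0.85465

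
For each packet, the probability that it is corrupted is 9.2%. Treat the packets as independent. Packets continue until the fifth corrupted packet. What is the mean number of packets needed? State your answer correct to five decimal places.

54.34783

Y = total packets until the fifth success; negative binomial with r=5, p=0.092.
E[Y] = r / p = 5 / 0.092 = 54.3478261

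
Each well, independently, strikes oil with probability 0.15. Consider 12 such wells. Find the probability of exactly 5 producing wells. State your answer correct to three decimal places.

0.019

X ~ Binomial(n=12, p=0.15).
P(X=5) = C(12,5) · p^5 · (1−p)^7
= 792 · 7.5937e-05 · 0.32058 = 0.01928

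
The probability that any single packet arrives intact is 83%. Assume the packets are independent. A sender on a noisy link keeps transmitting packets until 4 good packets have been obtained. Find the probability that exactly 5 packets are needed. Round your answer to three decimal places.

0.323

Y = trial on which the fourth success occurs; negative binomial, r=4, p=0.83.
P(Y=5) = C(4,3) · p^4 · (1−p)^1
= 4 · 0.47458 · 0.17 = 0.32272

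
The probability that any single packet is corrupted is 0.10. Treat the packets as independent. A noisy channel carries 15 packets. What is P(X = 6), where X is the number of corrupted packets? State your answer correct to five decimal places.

0.00194

X ~ Binomial(n=15, p=0.10).
P(X=6) = C(15,6) · p^6 · (1−p)^9
= 5005 · 1e-06 · 0.38742 = 0.0019390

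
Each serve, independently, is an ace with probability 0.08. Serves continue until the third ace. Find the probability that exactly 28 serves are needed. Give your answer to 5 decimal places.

Y = trial on which the third success occurs; negative binomial, r=3, p=0.08.
P(Y=28) = C(27,2) · p^3 · (1−p)^25
= 351 · 0.000512 · 0.12436 = 0.0223498

0.02235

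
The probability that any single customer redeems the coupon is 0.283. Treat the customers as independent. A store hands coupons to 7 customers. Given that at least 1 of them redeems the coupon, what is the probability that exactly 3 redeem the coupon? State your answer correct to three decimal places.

X ~ Binomial(7, 0.283). Want P(X=3 | X≥1) = P(X=3) / P(X≥1).
P(X=3) = C(7,3)·0.283^3·0.717^4 = 0.20965
P(X≥1) = 1 − 0.09742 = 0.90258
Ratio = 0.20965 / 0.90258 = 0.23228

0.232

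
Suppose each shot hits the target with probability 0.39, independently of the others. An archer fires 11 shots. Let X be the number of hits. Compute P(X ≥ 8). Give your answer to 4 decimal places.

0.0249

X ~ Binomial(11, 0.39); P(X ≥ 8) = Σ C(11,k) p^k (1−p)^(11−k) over k:
  k=8: C(11,8)·0.39^8·0.61^3 = 0.020044
  k=9: C(11,9)·0.39^9·0.61^2 = 0.004272
  k=10: C(11,10)·0.39^10·0.61^1 = 0.000546
  k=11: C(11,11)·0.39^11·0.61^0 = 0.000032
Total = 0.024894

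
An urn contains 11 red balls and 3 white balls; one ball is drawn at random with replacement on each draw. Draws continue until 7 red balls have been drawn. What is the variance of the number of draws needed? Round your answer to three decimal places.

2.430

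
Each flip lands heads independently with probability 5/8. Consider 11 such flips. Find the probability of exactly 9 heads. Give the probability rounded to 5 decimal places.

0.11255

X ~ Binomial(n=11, p=0.625).
P(X=9) = C(11,9) · p^9 · (1−p)^2
= 55 · 0.014552 · 0.14062 = 0.1125500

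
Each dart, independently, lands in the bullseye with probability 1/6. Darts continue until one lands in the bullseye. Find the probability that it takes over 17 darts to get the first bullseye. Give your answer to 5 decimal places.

0.04507

Y = number of darts to the first success; geometric, p = 0.166667.
P(Y > 17) = P(first 17 all fail) = (1−p)^17 = 0.0450732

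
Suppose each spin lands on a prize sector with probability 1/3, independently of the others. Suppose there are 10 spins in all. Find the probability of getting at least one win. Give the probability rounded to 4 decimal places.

P(at least one) = 1 − P(none) = 1 − (1 − 0.333333)^10
= 1 − 0.017342 = 0.982658

0.9827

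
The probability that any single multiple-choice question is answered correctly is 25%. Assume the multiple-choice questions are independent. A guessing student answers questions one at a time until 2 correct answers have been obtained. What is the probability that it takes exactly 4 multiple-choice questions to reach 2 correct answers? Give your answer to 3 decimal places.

0.105

Y = trial on which the second success occurs; negative binomial, r=2, p=0.25.
P(Y=4) = C(3,1) · p^2 · (1−p)^2
= 3 · 0.0625 · 0.5625 = 0.10547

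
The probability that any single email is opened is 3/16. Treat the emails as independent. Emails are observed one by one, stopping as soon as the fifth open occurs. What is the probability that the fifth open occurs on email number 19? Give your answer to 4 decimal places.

0.0387

Y = trial on which the fifth success occurs; negative binomial, r=5, p=0.1875.
P(Y=19) = C(18,4) · p^5 · (1−p)^14
= 3060 · 0.00023174 · 0.054642 = 0.038749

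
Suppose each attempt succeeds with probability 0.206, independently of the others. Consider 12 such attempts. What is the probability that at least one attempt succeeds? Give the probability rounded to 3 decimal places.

P(at least one) = 1 − P(none) = 1 − (1 − 0.206)^12
= 1 − 0.06278 = 0.93722

0.937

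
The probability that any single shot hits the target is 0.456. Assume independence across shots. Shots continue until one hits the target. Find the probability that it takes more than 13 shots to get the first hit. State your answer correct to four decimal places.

0.0004

Y = number of shots to the first success; geometric, p = 0.456.
P(Y > 13) = P(first 13 all fail) = (1−p)^13 = 0.000365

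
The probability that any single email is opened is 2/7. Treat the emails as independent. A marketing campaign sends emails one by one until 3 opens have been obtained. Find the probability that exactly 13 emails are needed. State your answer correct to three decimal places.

Y = trial on which the third success occurs; negative binomial, r=3, p=0.285714.
P(Y=13) = C(12,2) · p^3 · (1−p)^10
= 66 · 0.023324 · 0.034572 = 0.05322

0.053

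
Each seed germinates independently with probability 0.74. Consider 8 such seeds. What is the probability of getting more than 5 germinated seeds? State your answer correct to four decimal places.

X ~ Binomial(8, 0.74); P(X ≥ 6) = Σ C(8,k) p^k (1−p)^(8−k) over k:
  k=6: C(8,6)·0.74^6·0.26^2 = 0.310810
  k=7: C(8,7)·0.74^7·0.26^1 = 0.252747
  k=8: C(8,8)·0.74^8·0.26^0 = 0.089919
Total = 0.653476

0.6535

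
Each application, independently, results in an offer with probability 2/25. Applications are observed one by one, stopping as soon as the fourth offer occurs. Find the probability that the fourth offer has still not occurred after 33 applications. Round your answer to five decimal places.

Needing more than 33 applications ⇔ fewer than 4 successes in the first 33. With X ~ Binomial(33, 0.08), P(Y > 33) = P(X ≤ 3).
  k=0: C(33,0)·0.08^0·0.92^33 = 0.0638261
  k=1: C(33,1)·0.08^1·0.92^32 = 0.1831532
  k=2: C(33,2)·0.08^2·0.92^31 = 0.2548218
  k=3: C(33,3)·0.08^3·0.92^30 = 0.2289703
P(X ≤ 3) = 0.7307713

0.73077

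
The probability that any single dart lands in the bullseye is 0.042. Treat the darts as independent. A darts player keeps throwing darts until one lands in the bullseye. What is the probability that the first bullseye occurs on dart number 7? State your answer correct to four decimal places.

0.0325

Geometric (trials to first success), p = 0.042.
P(Y = 7) = (1−p)^6 · p = 0.77302 · 0.042 = 0.032467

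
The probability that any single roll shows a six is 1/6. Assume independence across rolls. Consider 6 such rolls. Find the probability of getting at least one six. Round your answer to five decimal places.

P(at least one) = 1 − P(none) = 1 − (1 − 0.166667)^6
= 1 − 0.3348980 = 0.6651020

0.66510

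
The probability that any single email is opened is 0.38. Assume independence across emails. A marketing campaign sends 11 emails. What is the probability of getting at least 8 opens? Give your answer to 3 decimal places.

0.021

X ~ Binomial(11, 0.38); P(X ≥ 8) = Σ C(11,k) p^k (1−p)^(11−k) over k:
  k=8: C(11,8)·0.38^8·0.62^3 = 0.01710
  k=9: C(11,9)·0.38^9·0.62^2 = 0.00349
  k=10: C(11,10)·0.38^10·0.62^1 = 0.00043
  k=11: C(11,11)·0.38^11·0.62^0 = 0.00002
Total = 0.02104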